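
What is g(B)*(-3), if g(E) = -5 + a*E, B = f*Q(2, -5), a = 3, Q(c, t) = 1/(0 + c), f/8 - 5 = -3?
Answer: -57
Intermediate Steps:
f = 16 (f = 40 + 8*(-3) = 40 - 24 = 16)
Q(c, t) = 1/c
B = 8 (B = 16/2 = 16*(½) = 8)
g(E) = -5 + 3*E
g(B)*(-3) = (-5 + 3*8)*(-3) = (-5 + 24)*(-3) = 19*(-3) = -57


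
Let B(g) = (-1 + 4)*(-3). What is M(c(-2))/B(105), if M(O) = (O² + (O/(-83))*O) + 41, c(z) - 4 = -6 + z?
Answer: -4715/747 ≈ -6.3119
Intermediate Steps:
B(g) = -9 (B(g) = 3*(-3) = -9)
c(z) = -2 + z (c(z) = 4 + (-6 + z) = -2 + z)
M(O) = 41 + 82*O²/83 (M(O) = (O² + (O*(-1/83))*O) + 41 = (O² + (-O/83)*O) + 41 = (O² - O²/83) + 41 = 82*O²/83 + 41 = 41 + 82*O²/83)
M(c(-2))/B(105) = (41 + 82*(-2 - 2)²/83)/(-9) = (41 + (82/83)*(-4)²)*(-⅑) = (41 + (82/83)*16)*(-⅑) = (41 + 1312/83)*(-⅑) = (4715/83)*(-⅑) = -4715/747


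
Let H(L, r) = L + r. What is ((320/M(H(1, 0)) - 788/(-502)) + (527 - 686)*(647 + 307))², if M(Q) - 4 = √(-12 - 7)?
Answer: 64*(68329219905483*I + 181096623626488*√19)/(63001*(3*I + 8*√19)) ≈ 2.2997e+10 + 1.2087e+7*I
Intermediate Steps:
M(Q) = 4 + I*√19 (M(Q) = 4 + √(-12 - 7) = 4 + √(-19) = 4 + I*√19)
((320/M(H(1, 0)) - 788/(-502)) + (527 - 686)*(647 + 307))² = ((320/(4 + I*√19) - 788/(-502)) + (527 - 686)*(647 + 307))² = ((320/(4 + I*√19) - 788*(-1/502)) - 159*954)² = ((320/(4 + I*√19) + 394/251) - 151686)² = ((394/251 + 320/(4 + I*√19)) - 151686)² = (-38072792/251 + 320/(4 + I*√19))²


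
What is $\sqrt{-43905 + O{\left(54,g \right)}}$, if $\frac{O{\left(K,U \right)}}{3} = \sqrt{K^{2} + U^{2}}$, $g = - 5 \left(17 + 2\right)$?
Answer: $\sqrt{-43905 + 3 \sqrt{11941}} \approx 208.75 i$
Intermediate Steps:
$g = -95$ ($g = \left(-5\right) 19 = -95$)
$O{\left(K,U \right)} = 3 \sqrt{K^{2} + U^{2}}$
$\sqrt{-43905 + O{\left(54,g \right)}} = \sqrt{-43905 + 3 \sqrt{54^{2} + \left(-95\right)^{2}}} = \sqrt{-43905 + 3 \sqrt{2916 + 9025}} = \sqrt{-43905 + 3 \sqrt{11941}}$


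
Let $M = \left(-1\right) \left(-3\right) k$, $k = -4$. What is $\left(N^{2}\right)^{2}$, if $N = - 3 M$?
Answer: $1679616$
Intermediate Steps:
$M = -12$ ($M = \left(-1\right) \left(-3\right) \left(-4\right) = 3 \left(-4\right) = -12$)
$N = 36$ ($N = \left(-3\right) \left(-12\right) = 36$)
$\left(N^{2}\right)^{2} = \left(36^{2}\right)^{2} = 1296^{2} = 1679616$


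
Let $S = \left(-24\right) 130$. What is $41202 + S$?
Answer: $38082$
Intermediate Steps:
$S = -3120$
$41202 + S = 41202 - 3120 = 38082$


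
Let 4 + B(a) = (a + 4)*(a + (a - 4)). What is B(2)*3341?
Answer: -13364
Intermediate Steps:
B(a) = -4 + (-4 + 2*a)*(4 + a) (B(a) = -4 + (a + 4)*(a + (a - 4)) = -4 + (4 + a)*(a + (-4 + a)) = -4 + (4 + a)*(-4 + 2*a) = -4 + (-4 + 2*a)*(4 + a))
B(2)*3341 = (-20 + 2*2² + 4*2)*3341 = (-20 + 2*4 + 8)*3341 = (-20 + 8 + 8)*3341 = -4*3341 = -13364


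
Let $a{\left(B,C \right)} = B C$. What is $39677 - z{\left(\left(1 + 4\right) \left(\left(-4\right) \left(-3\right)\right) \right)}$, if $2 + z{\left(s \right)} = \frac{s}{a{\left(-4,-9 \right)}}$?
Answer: $\frac{119032}{3} \approx 39677.0$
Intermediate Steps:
$z{\left(s \right)} = -2 + \frac{s}{36}$ ($z{\left(s \right)} = -2 + \frac{s}{\left(-4\right) \left(-9\right)} = -2 + \frac{s}{36}$)
$39677 - z{\left(\left(1 + 4\right) \left(\left(-4\right) \left(-3\right)\right) \right)} = 39677 - \left(-2 + \frac{\left(1 + 4\right) \left(\left(-4\right) \left(-3\right)\right)}{36}\right) = 39677 - \left(-2 + \frac{5 \cdot 12}{36}\right) = 39677 - \left(-2 + \frac{1}{36} \cdot 60\right) = 39677 - \left(-2 + \frac{5}{3}\right) = 39677 - - \frac{1}{3} = 39677 + \frac{1}{3} = \frac{119032}{3}$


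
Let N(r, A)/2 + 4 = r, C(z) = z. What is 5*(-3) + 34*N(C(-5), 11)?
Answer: -627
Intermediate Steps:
N(r, A) = -8 + 2*r
5*(-3) + 34*N(C(-5), 11) = 5*(-3) + 34*(-8 + 2*(-5)) = -15 + 34*(-8 - 10) = -15 + 34*(-18) = -15 - 612 = -627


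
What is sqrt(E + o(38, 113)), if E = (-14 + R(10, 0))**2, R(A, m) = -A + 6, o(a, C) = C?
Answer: sqrt(437) ≈ 20.905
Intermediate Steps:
R(A, m) = 6 - A
E = 324 (E = (-14 + (6 - 1*10))**2 = (-14 + (6 - 10))**2 = (-14 - 4)**2 = (-18)**2 = 324)
sqrt(E + o(38, 113)) = sqrt(324 + 113) = sqrt(437)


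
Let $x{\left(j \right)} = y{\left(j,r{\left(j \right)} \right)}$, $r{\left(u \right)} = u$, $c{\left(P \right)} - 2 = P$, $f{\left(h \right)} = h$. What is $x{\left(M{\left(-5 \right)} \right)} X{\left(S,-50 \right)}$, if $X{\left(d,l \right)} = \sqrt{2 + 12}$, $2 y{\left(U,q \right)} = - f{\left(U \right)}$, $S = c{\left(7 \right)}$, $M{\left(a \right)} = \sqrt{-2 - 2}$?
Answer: $- i \sqrt{14} \approx - 3.7417 i$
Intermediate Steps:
$M{\left(a \right)} = 2 i$ ($M{\left(a \right)} = \sqrt{-4} = 2 i$)
$c{\left(P \right)} = 2 + P$
$S = 9$ ($S = 2 + 7 = 9$)
$y{\left(U,q \right)} = - \frac{U}{2}$ ($y{\left(U,q \right)} = \frac{\left(-1\right) U}{2} = - \frac{U}{2}$)
$x{\left(j \right)} = - \frac{j}{2}$
$X{\left(d,l \right)} = \sqrt{14}$
$x{\left(M{\left(-5 \right)} \right)} X{\left(S,-50 \right)} = - \frac{2 i}{2} \sqrt{14} = - i \sqrt{14}$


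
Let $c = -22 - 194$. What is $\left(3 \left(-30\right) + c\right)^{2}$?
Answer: $93636$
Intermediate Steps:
$c = -216$ ($c = -22 - 194 = -216$)
$\left(3 \left(-30\right) + c\right)^{2} = \left(3 \left(-30\right) - 216\right)^{2} = \left(-90 - 216\right)^{2} = \left(-306\right)^{2} = 93636$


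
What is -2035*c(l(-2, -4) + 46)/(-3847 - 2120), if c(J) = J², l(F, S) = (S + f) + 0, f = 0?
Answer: 398860/663 ≈ 601.60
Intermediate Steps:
l(F, S) = S (l(F, S) = (S + 0) + 0 = S + 0 = S)
-2035*c(l(-2, -4) + 46)/(-3847 - 2120) = -2035*(-4 + 46)²/(-3847 - 2120) = -2035/((-5967/(42²))) = -2035/((-5967/1764)) = -2035/((-5967*1/1764)) = -2035/(-663/196) = -2035*(-196/663) = 398860/663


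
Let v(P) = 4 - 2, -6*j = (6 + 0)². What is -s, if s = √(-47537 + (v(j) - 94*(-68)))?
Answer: -I*√41143 ≈ -202.84*I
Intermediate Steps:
j = -6 (j = -(6 + 0)²/6 = -⅙*6² = -⅙*36 = -6)
v(P) = 2
s = I*√41143 (s = √(-47537 + (2 - 94*(-68))) = √(-47537 + (2 + 6392)) = √(-47537 + 6394) = √(-41143) = I*√41143 ≈ 202.84*I)
-s = -I*√41143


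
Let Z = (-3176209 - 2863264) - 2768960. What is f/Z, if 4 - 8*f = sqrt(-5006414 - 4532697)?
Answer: -1/17616866 + I*sqrt(9539111)/70467464 ≈ -5.6764e-8 + 4.3829e-5*I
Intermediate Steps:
f = 1/2 - I*sqrt(9539111)/8 (f = 1/2 - sqrt(-5006414 - 4532697)/8 = 1/2 - I*sqrt(9539111)/8 ≈ 0.5 - 386.07*I)
Z = -8808433 (Z = -6039473 - 2768960 = -8808433)
f/Z = (1/2 - I*sqrt(9539111)/8)/(-8808433) = (1/2 - I*sqrt(9539111)/8)*(-1/8808433) = -1/17616866 + I*sqrt(9539111)/70467464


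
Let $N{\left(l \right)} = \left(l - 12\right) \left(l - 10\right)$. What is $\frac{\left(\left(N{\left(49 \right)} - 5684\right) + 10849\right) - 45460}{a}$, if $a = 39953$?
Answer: $- \frac{38852}{39953} \approx -0.97244$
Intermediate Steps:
$N{\left(l \right)} = \left(-12 + l\right) \left(-10 + l\right)$
$\frac{\left(\left(N{\left(49 \right)} - 5684\right) + 10849\right) - 45460}{a} = \frac{\left(\left(\left(120 + 49^{2} - 1078\right) - 5684\right) + 10849\right) - 45460}{39953} = \left(\left(\left(\left(120 + 2401 - 1078\right) - 5684\right) + 10849\right) - 45460\right) \frac{1}{39953} = \left(\left(\left(1443 - 5684\right) + 10849\right) - 45460\right) \frac{1}{39953} = \left(\left(-4241 + 10849\right) - 45460\right) \frac{1}{39953} = \left(6608 - 45460\right) \frac{1}{39953} = \left(-38852\right) \frac{1}{39953} = - \frac{38852}{39953}$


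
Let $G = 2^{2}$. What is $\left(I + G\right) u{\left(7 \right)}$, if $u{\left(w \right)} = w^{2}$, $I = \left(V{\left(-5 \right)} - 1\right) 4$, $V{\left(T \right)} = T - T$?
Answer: $0$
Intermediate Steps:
$V{\left(T \right)} = 0$
$I = -4$ ($I = \left(0 - 1\right) 4 = \left(-1\right) 4 = -4$)
$G = 4$
$\left(I + G\right) u{\left(7 \right)} = \left(-4 + 4\right) 7^{2} = 0 \cdot 49 = 0$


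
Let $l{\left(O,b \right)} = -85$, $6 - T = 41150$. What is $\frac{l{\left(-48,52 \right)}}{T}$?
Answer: $\frac{85}{41144} \approx 0.0020659$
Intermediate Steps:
$T = -41144$ ($T = 6 - 41150 = -41144$)
$\frac{l{\left(-48,52 \right)}}{T} = - \frac{85}{-41144} = \left(-85\right) \left(- \frac{1}{41144}\right) = \frac{85}{41144}$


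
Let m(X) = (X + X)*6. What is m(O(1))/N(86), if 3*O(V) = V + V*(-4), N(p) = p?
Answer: -6/43 ≈ -0.13953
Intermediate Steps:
O(V) = -V (O(V) = (V + V*(-4))/3 = (V - 4*V)/3 = (-3*V)/3 = -V)
m(X) = 12*X (m(X) = (2*X)*6 = 12*X)
m(O(1))/N(86) = (12*(-1*1))/86 = (12*(-1))*(1/86) = -12*1/86 = -6/43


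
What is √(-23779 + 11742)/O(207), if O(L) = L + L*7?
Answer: I*√12037/1656 ≈ 0.066252*I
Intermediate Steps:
O(L) = 8*L (O(L) = L + 7*L = 8*L)
√(-23779 + 11742)/O(207) = √(-23779 + 11742)/((8*207)) = √(-12037)/1656 = (I*√12037)*(1/1656) = I*√12037/1656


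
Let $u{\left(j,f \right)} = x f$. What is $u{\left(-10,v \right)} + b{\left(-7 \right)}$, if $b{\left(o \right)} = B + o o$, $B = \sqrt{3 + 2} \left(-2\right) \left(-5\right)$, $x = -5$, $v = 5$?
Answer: $24 + 10 \sqrt{5} \approx 46.361$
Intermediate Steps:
$B = 10 \sqrt{5}$ ($B = \sqrt{5} \left(-2\right) \left(-5\right) = - 2 \sqrt{5} \left(-5\right) = 10 \sqrt{5} \approx 22.361$)
$u{\left(j,f \right)} = - 5 f$
$b{\left(o \right)} = o^{2} + 10 \sqrt{5}$ ($b{\left(o \right)} = 10 \sqrt{5} + o o = 10 \sqrt{5} + o^{2} = o^{2} + 10 \sqrt{5}$)
$u{\left(-10,v \right)} + b{\left(-7 \right)} = \left(-5\right) 5 + \left(\left(-7\right)^{2} + 10 \sqrt{5}\right) = -25 + \left(49 + 10 \sqrt{5}\right) = 24 + 10 \sqrt{5}$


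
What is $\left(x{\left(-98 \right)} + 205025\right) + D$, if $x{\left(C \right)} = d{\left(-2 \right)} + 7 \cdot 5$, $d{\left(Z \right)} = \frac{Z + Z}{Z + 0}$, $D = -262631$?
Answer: $-57569$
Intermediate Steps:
$d{\left(Z \right)} = 2$ ($d{\left(Z \right)} = \frac{2 Z}{Z} = 2$)
$x{\left(C \right)} = 37$ ($x{\left(C \right)} = 2 + 7 \cdot 5 = 2 + 35 = 37$)
$\left(x{\left(-98 \right)} + 205025\right) + D = \left(37 + 205025\right) - 262631 = 205062 - 262631 = -57569$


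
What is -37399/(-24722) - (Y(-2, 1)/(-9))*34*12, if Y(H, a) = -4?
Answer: -13336571/74166 ≈ -179.82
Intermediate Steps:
-37399/(-24722) - (Y(-2, 1)/(-9))*34*12 = -37399/(-24722) - -4/(-9)*34*12 = -37399*(-1/24722) - -4*(-⅑)*34*12 = 37399/24722 - (4/9)*34*12 = 37399/24722 - 136*12/9 = 37399/24722 - 1*544/3 = 37399/24722 - 544/3 = -13336571/74166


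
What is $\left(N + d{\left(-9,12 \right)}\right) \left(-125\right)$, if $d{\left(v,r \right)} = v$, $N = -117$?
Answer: $15750$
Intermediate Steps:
$\left(N + d{\left(-9,12 \right)}\right) \left(-125\right) = \left(-117 - 9\right) \left(-125\right) = \left(-126\right) \left(-125\right) = 15750$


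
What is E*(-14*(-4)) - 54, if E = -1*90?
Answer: -5094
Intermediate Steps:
E = -90
E*(-14*(-4)) - 54 = -(-1260)*(-4) - 54 = -90*56 - 54 = -5040 - 54 = -5094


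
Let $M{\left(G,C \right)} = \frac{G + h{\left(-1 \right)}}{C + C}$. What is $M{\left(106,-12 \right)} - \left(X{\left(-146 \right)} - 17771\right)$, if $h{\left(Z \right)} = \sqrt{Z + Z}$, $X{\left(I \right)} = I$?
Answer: $\frac{214951}{12} - \frac{i \sqrt{2}}{24} \approx 17913.0 - 0.058926 i$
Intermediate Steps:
$h{\left(Z \right)} = \sqrt{2} \sqrt{Z}$ ($h{\left(Z \right)} = \sqrt{2 Z} = \sqrt{2} \sqrt{Z}$)
$M{\left(G,C \right)} = \frac{G + i \sqrt{2}}{2 C}$ ($M{\left(G,C \right)} = \frac{G + \sqrt{2} \sqrt{-1}}{C + C} = \frac{G + \sqrt{2} i}{2 C} = \left(G + i \sqrt{2}\right) \frac{1}{2 C} = \frac{G + i \sqrt{2}}{2 C}$)
$M{\left(106,-12 \right)} - \left(X{\left(-146 \right)} - 17771\right) = \frac{106 + i \sqrt{2}}{2 \left(-12\right)} - \left(-146 - 17771\right) = \frac{1}{2} \left(- \frac{1}{12}\right) \left(106 + i \sqrt{2}\right) - \left(-146 - 17771\right) = \left(- \frac{53}{12} - \frac{i \sqrt{2}}{24}\right) - -17917 = \left(- \frac{53}{12} - \frac{i \sqrt{2}}{24}\right) + 17917 = \frac{214951}{12} - \frac{i \sqrt{2}}{24}$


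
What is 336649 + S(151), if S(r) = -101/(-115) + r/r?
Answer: 38714851/115 ≈ 3.3665e+5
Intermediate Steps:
S(r) = 216/115 (S(r) = -101*(-1/115) + 1 = 101/115 + 1 = 216/115)
336649 + S(151) = 336649 + 216/115 = 38714851/115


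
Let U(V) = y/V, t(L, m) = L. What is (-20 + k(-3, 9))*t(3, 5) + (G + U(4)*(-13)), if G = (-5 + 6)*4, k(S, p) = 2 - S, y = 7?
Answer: -255/4 ≈ -63.750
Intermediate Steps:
U(V) = 7/V
G = 4 (G = 1*4 = 4)
(-20 + k(-3, 9))*t(3, 5) + (G + U(4)*(-13)) = (-20 + (2 - 1*(-3)))*3 + (4 + (7/4)*(-13)) = (-20 + (2 + 3))*3 + (4 + (7*(1/4))*(-13)) = (-20 + 5)*3 + (4 + (7/4)*(-13)) = -15*3 + (4 - 91/4) = -45 - 75/4 = -255/4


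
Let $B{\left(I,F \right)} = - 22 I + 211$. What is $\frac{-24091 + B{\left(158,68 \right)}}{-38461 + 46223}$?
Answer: $- \frac{13678}{3881} \approx -3.5243$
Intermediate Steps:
$B{\left(I,F \right)} = 211 - 22 I$
$\frac{-24091 + B{\left(158,68 \right)}}{-38461 + 46223} = \frac{-24091 + \left(211 - 3476\right)}{-38461 + 46223} = \frac{-24091 + \left(211 - 3476\right)}{7762} = \left(-24091 - 3265\right) \frac{1}{7762} = \left(-27356\right) \frac{1}{7762} = - \frac{13678}{3881}$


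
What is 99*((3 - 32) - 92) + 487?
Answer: -11492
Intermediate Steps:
99*((3 - 32) - 92) + 487 = 99*(-29 - 92) + 487 = 99*(-121) + 487 = -11979 + 487 = -11492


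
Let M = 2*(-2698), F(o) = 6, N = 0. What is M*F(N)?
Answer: -32376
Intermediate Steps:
M = -5396
M*F(N) = -5396*6 = -32376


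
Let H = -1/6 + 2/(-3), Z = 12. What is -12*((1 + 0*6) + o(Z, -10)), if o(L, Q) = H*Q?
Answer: -112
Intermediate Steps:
H = -⅚ (H = -1*⅙ + 2*(-⅓) = -⅙ - ⅔ = -⅚ ≈ -0.83333)
o(L, Q) = -5*Q/6
-12*((1 + 0*6) + o(Z, -10)) = -12*((1 + 0*6) - ⅚*(-10)) = -12*((1 + 0) + 25/3) = -12*(1 + 25/3) = -12*28/3 = -112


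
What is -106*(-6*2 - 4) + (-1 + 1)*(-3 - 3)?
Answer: 1696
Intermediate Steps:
-106*(-6*2 - 4) + (-1 + 1)*(-3 - 3) = -106*(-12 - 4) + 0*(-6) = -106*(-16) + 0 = 1696 + 0 = 1696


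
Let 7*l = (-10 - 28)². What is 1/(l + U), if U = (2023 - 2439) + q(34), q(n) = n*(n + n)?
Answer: 7/14716 ≈ 0.00047567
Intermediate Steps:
q(n) = 2*n² (q(n) = n*(2*n) = 2*n²)
U = 1896 (U = (2023 - 2439) + 2*34² = -416 + 2*1156 = -416 + 2312 = 1896)
l = 1444/7 (l = (-10 - 28)²/7 = (⅐)*(-38)² = (⅐)*1444 = 1444/7 ≈ 206.29)
1/(l + U) = 1/(1444/7 + 1896) = 1/(14716/7) = 7/14716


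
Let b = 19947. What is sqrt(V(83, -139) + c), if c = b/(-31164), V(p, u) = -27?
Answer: 5*I*sqrt(608705)/742 ≈ 5.2574*I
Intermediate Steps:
c = -6649/10388 (c = 19947/(-31164) = 19947*(-1/31164) = -6649/10388 ≈ -0.64007)
sqrt(V(83, -139) + c) = sqrt(-27 - 6649/10388) = sqrt(-287125/10388) = 5*I*sqrt(608705)/742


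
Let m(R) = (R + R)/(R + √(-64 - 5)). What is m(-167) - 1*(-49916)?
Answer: 697803653/13979 + 167*I*√69/13979 ≈ 49918.0 + 0.099235*I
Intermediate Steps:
m(R) = 2*R/(R + I*√69) (m(R) = (2*R)/(R + √(-69)) = (2*R)/(R + I*√69) = 2*R/(R + I*√69))
m(-167) - 1*(-49916) = 2*(-167)/(-167 + I*√69) - 1*(-49916) = -334/(-167 + I*√69) + 49916 = 49916 - 334/(-167 + I*√69)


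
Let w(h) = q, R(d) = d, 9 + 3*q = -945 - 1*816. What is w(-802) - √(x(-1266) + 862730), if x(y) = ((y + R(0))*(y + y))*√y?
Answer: -590 - √(862730 + 3205512*I*√1266) ≈ -8170.3 - 7523.1*I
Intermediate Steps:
q = -590 (q = -3 + (-945 - 1*816)/3 = -3 + (-945 - 816)/3 = -3 + (⅓)*(-1761) = -3 - 587 = -590)
w(h) = -590
x(y) = 2*y^(5/2) (x(y) = ((y + 0)*(y + y))*√y = (y*(2*y))*√y = (2*y²)*√y = 2*y^(5/2))
w(-802) - √(x(-1266) + 862730) = -590 - √(2*(-1266)^(5/2) + 862730) = -590 - √(2*(1602756*I*√1266) + 862730) = -590 - √(3205512*I*√1266 + 862730) = -590 - √(862730 + 3205512*I*√1266)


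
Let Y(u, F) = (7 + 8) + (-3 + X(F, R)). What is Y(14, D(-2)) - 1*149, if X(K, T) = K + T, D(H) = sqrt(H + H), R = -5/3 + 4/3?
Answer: -412/3 + 2*I ≈ -137.33 + 2.0*I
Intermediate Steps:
R = -1/3 (R = -5*1/3 + 4*(1/3) = -5/3 + 4/3 = -1/3 ≈ -0.33333)
D(H) = sqrt(2)*sqrt(H) (D(H) = sqrt(2*H) = sqrt(2)*sqrt(H))
Y(u, F) = 35/3 + F (Y(u, F) = (7 + 8) + (-3 + (F - 1/3)) = 15 + (-3 + (-1/3 + F)) = 15 + (-10/3 + F) = 35/3 + F)
Y(14, D(-2)) - 1*149 = (35/3 + sqrt(2)*sqrt(-2)) - 1*149 = (35/3 + sqrt(2)*(I*sqrt(2))) - 149 = (35/3 + 2*I) - 149 = -412/3 + 2*I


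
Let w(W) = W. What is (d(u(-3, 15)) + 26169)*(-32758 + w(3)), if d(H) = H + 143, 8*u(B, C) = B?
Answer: -6894698215/8 ≈ -8.6184e+8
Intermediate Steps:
u(B, C) = B/8
d(H) = 143 + H
(d(u(-3, 15)) + 26169)*(-32758 + w(3)) = ((143 + (⅛)*(-3)) + 26169)*(-32758 + 3) = ((143 - 3/8) + 26169)*(-32755) = (1141/8 + 26169)*(-32755) = (210493/8)*(-32755) = -6894698215/8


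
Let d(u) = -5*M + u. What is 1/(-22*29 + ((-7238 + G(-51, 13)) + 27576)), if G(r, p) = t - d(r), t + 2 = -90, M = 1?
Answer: 1/19664 ≈ 5.0854e-5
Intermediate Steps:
d(u) = -5 + u (d(u) = -5*1 + u = -5 + u)
t = -92 (t = -2 - 90 = -92)
G(r, p) = -87 - r (G(r, p) = -92 - (-5 + r) = -92 + (5 - r) = -87 - r)
1/(-22*29 + ((-7238 + G(-51, 13)) + 27576)) = 1/(-22*29 + ((-7238 + (-87 - 1*(-51))) + 27576)) = 1/(-638 + ((-7238 + (-87 + 51)) + 27576)) = 1/(-638 + ((-7238 - 36) + 27576)) = 1/(-638 + (-7274 + 27576)) = 1/(-638 + 20302) = 1/19664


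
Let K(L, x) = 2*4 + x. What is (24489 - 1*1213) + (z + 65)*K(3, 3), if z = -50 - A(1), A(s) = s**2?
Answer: 23430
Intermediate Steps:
z = -51 (z = -50 - 1*1**2 = -50 - 1*1 = -50 - 1 = -51)
K(L, x) = 8 + x
(24489 - 1*1213) + (z + 65)*K(3, 3) = (24489 - 1*1213) + (-51 + 65)*(8 + 3) = (24489 - 1213) + 14*11 = 23276 + 154 = 23430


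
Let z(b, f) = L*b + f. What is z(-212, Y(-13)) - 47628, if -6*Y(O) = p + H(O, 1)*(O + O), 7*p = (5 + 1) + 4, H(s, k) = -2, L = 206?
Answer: -1917487/21 ≈ -91309.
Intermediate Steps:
p = 10/7 (p = ((5 + 1) + 4)/7 = (6 + 4)/7 = (1/7)*10 = 10/7 ≈ 1.4286)
Y(O) = -5/21 + 2*O/3 (Y(O) = -(10/7 - 2*(O + O))/6 = -(10/7 - 4*O)/6 = -5/21 + 2*O/3)
z(b, f) = f + 206*b (z(b, f) = 206*b + f = f + 206*b)
z(-212, Y(-13)) - 47628 = ((-5/21 + (2/3)*(-13)) + 206*(-212)) - 47628 = ((-5/21 - 26/3) - 43672) - 47628 = (-187/21 - 43672) - 47628 = -917299/21 - 47628 = -1917487/21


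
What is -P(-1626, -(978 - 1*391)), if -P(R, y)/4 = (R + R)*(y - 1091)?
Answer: 21827424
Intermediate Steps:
P(R, y) = -8*R*(-1091 + y) (P(R, y) = -4*(R + R)*(y - 1091) = -4*2*R*(-1091 + y) = -8*R*(-1091 + y))
-P(-1626, -(978 - 1*391)) = -8*(-1626)*(1091 - (-1)*(978 - 1*391)) = -8*(-1626)*(1091 - (-1)*(978 - 391)) = -8*(-1626)*(1091 - (-1)*587) = -8*(-1626)*(1091 - 1*(-587)) = -8*(-1626)*(1091 + 587) = -8*(-1626)*1678 = -1*(-21827424) = 21827424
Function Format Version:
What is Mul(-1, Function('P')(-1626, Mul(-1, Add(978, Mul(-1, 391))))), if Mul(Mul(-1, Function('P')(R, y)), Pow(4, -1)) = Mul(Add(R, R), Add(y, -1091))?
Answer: 21827424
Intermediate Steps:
Function('P')(R, y) = Mul(-8, R, Add(-1091, y)) (Function('P')(R, y) = Mul(-4, Mul(Add(R, R), Add(y, -1091))) = Mul(-4, Mul(Mul(2, R), Add(-1091, y))) = Mul(-4, Mul(2, R, Add(-1091, y))) = Mul(-8, R, Add(-1091, y)))
Mul(-1, Function('P')(-1626, Mul(-1, Add(978, Mul(-1, 391))))) = Mul(-1, Mul(8, -1626, Add(1091, Mul(-1, Mul(-1, Add(978, Mul(-1, 391))))))) = Mul(-1, Mul(8, -1626, Add(1091, Mul(-1, Mul(-1, Add(978, -391)))))) = Mul(-1, Mul(8, -1626, Add(1091, Mul(-1, Mul(-1, 587))))) = Mul(-1, Mul(8, -1626, Add(1091, Mul(-1, -587)))) = Mul(-1, Mul(8, -1626, Add(1091, 587))) = Mul(-1, Mul(8, -1626, 1678)) = Mul(-1, -21827424) = 21827424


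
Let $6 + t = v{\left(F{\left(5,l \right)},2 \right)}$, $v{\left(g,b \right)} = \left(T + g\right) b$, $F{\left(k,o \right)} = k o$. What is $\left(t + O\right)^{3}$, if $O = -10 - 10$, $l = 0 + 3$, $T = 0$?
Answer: $64$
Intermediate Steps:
$l = 3$
$O = -20$
$v{\left(g,b \right)} = b g$ ($v{\left(g,b \right)} = \left(0 + g\right) b = g b = b g$)
$t = 24$ ($t = -6 + 2 \cdot 5 \cdot 3 = -6 + 2 \cdot 15 = -6 + 30 = 24$)
$\left(t + O\right)^{3} = \left(24 - 20\right)^{3} = 4^{3} = 64$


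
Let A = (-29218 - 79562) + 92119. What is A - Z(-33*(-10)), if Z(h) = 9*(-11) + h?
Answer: -16892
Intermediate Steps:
A = -16661 (A = -108780 + 92119 = -16661)
Z(h) = -99 + h
A - Z(-33*(-10)) = -16661 - (-99 - 33*(-10)) = -16661 - (-99 + 330) = -16661 - 1*231 = -16661 - 231 = -16892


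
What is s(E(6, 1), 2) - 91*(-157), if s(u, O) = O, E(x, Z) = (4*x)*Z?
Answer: 14289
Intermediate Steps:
E(x, Z) = 4*Z*x
s(E(6, 1), 2) - 91*(-157) = 2 - 91*(-157) = 2 + 14287 = 14289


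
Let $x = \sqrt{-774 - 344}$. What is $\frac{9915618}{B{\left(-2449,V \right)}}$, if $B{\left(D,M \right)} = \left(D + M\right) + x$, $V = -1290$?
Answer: $- \frac{12358165234}{4660413} - \frac{3305206 i \sqrt{1118}}{4660413} \approx -2651.7 - 23.713 i$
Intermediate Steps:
$x = i \sqrt{1118}$ ($x = \sqrt{-1118} = i \sqrt{1118} \approx 33.437 i$)
$B{\left(D,M \right)} = D + M + i \sqrt{1118}$ ($B{\left(D,M \right)} = \left(D + M\right) + i \sqrt{1118} = D + M + i \sqrt{1118}$)
$\frac{9915618}{B{\left(-2449,V \right)}} = \frac{9915618}{-2449 - 1290 + i \sqrt{1118}} = \frac{9915618}{-3739 + i \sqrt{1118}}$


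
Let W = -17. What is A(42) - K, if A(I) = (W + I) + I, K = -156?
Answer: 223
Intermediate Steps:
A(I) = -17 + 2*I (A(I) = (-17 + I) + I = -17 + 2*I)
A(42) - K = (-17 + 2*42) - 1*(-156) = (-17 + 84) + 156 = 67 + 156 = 223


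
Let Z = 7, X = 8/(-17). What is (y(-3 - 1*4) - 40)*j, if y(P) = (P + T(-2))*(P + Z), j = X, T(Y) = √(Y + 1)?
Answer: 320/17 ≈ 18.824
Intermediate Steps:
T(Y) = √(1 + Y)
X = -8/17 (X = 8*(-1/17) = -8/17 ≈ -0.47059)
j = -8/17 ≈ -0.47059
y(P) = (7 + P)*(I + P) (y(P) = (P + √(1 - 2))*(P + 7) = (P + √(-1))*(7 + P) = (P + I)*(7 + P) = (I + P)*(7 + P) = (7 + P)*(I + P))
(y(-3 - 1*4) - 40)*j = (((-3 - 1*4)² + 7*I + (-3 - 1*4)*(7 + I)) - 40)*(-8/17) = (((-3 - 4)² + 7*I + (-3 - 4)*(7 + I)) - 40)*(-8/17) = (((-7)² + 7*I - 7*(7 + I)) - 40)*(-8/17) = ((49 + 7*I + (-49 - 7*I)) - 40)*(-8/17) = (0 - 40)*(-8/17) = -40*(-8/17) = 320/17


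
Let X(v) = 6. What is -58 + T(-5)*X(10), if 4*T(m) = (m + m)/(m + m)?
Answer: -113/2 ≈ -56.500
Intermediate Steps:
T(m) = 1/4 (T(m) = ((m + m)/(m + m))/4 = ((2*m)/((2*m)))/4 = ((2*m)*(1/(2*m)))/4 = (1/4)*1 = 1/4)
-58 + T(-5)*X(10) = -58 + (1/4)*6 = -58 + 3/2 = -113/2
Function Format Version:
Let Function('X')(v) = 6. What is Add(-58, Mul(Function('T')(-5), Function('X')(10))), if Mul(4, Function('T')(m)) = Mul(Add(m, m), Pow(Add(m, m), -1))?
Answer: Rational(-113, 2) ≈ -56.500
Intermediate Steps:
Function('T')(m) = Rational(1, 4) (Function('T')(m) = Mul(Rational(1, 4), Mul(Add(m, m), Pow(Add(m, m), -1))) = Mul(Rational(1, 4), Mul(Mul(2, m), Pow(Mul(2, m), -1))) = Mul(Rational(1, 4), Mul(Mul(2, m), Mul(Rational(1, 2), Pow(m, -1)))) = Mul(Rational(1, 4), 1) = Rational(1, 4))
Add(-58, Mul(Function('T')(-5), Function('X')(10))) = Add(-58, Mul(Rational(1, 4), 6)) = Add(-58, Rational(3, 2)) = Rational(-113, 2)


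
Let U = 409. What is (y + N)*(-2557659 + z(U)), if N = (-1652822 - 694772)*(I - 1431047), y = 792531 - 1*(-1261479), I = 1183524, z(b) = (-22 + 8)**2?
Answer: -1486104828925284136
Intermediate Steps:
z(b) = 196 (z(b) = (-14)**2 = 196)
y = 2054010 (y = 792531 + 1261479 = 2054010)
N = 581083509662 (N = (-1652822 - 694772)*(1183524 - 1431047) = -2347594*(-247523) = 581083509662)
(y + N)*(-2557659 + z(U)) = (2054010 + 581083509662)*(-2557659 + 196) = 581085563672*(-2557463) = -1486104828925284136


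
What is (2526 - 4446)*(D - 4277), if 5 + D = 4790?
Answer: -975360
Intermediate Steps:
D = 4785 (D = -5 + 4790 = 4785)
(2526 - 4446)*(D - 4277) = (2526 - 4446)*(4785 - 4277) = -1920*508 = -975360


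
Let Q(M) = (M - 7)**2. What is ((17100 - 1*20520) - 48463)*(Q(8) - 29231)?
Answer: 1516540090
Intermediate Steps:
Q(M) = (-7 + M)**2
((17100 - 1*20520) - 48463)*(Q(8) - 29231) = ((17100 - 1*20520) - 48463)*((-7 + 8)**2 - 29231) = ((17100 - 20520) - 48463)*(1**2 - 29231) = (-3420 - 48463)*(1 - 29231) = -51883*(-29230) = 1516540090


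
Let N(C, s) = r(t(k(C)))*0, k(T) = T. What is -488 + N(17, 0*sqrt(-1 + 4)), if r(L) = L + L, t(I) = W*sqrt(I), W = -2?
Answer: -488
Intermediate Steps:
t(I) = -2*sqrt(I)
r(L) = 2*L
N(C, s) = 0 (N(C, s) = (2*(-2*sqrt(C)))*0 = -4*sqrt(C)*0 = 0)
-488 + N(17, 0*sqrt(-1 + 4)) = -488 + 0 = -488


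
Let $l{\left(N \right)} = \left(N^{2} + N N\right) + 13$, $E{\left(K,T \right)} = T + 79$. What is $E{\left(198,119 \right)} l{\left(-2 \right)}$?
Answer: $4158$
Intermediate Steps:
$E{\left(K,T \right)} = 79 + T$
$l{\left(N \right)} = 13 + 2 N^{2}$ ($l{\left(N \right)} = \left(N^{2} + N^{2}\right) + 13 = 2 N^{2} + 13 = 13 + 2 N^{2}$)
$E{\left(198,119 \right)} l{\left(-2 \right)} = \left(79 + 119\right) \left(13 + 2 \left(-2\right)^{2}\right) = 198 \left(13 + 2 \cdot 4\right) = 198 \left(13 + 8\right) = 198 \cdot 21 = 4158$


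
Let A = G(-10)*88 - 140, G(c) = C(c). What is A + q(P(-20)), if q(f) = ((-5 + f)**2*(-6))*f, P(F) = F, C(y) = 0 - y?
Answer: 75740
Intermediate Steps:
C(y) = -y
G(c) = -c
q(f) = -6*f*(-5 + f)**2 (q(f) = (-6*(-5 + f)**2)*f = -6*f*(-5 + f)**2)
A = 740 (A = -1*(-10)*88 - 140 = 10*88 - 140 = 880 - 140 = 740)
A + q(P(-20)) = 740 - 6*(-20)*(-5 - 20)**2 = 740 - 6*(-20)*(-25)**2 = 740 - 6*(-20)*625 = 740 + 75000 = 75740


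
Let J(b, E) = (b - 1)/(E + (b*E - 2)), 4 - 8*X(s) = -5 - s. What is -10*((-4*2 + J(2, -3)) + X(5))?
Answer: 1395/22 ≈ 63.409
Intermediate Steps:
X(s) = 9/8 + s/8 (X(s) = ½ - (-5 - s)/8 = ½ + (5/8 + s/8) = 9/8 + s/8)
J(b, E) = (-1 + b)/(-2 + E + E*b) (J(b, E) = (-1 + b)/(E + (E*b - 2)) = (-1 + b)/(E + (-2 + E*b)) = (-1 + b)/(-2 + E + E*b))
-10*((-4*2 + J(2, -3)) + X(5)) = -10*((-4*2 + (-1 + 2)/(-2 - 3 - 3*2)) + (9/8 + (⅛)*5)) = -10*((-8 + 1/(-2 - 3 - 6)) + (9/8 + 5/8)) = -10*((-8 + 1/(-11)) + 7/4) = -10*((-8 - 1/11*1) + 7/4) = -10*((-8 - 1/11) + 7/4) = -10*(-89/11 + 7/4) = -10*(-279/44) = 1395/22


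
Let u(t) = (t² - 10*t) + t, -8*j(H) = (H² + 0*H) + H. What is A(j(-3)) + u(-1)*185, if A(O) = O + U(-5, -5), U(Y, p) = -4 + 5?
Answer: 7401/4 ≈ 1850.3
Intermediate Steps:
U(Y, p) = 1
j(H) = -H/8 - H²/8 (j(H) = -((H² + 0*H) + H)/8 = -((H² + 0) + H)/8 = -(H² + H)/8 = -(H + H²)/8 = -H/8 - H²/8)
u(t) = t² - 9*t
A(O) = 1 + O (A(O) = O + 1 = 1 + O)
A(j(-3)) + u(-1)*185 = (1 - ⅛*(-3)*(1 - 3)) - (-9 - 1)*185 = (1 - ⅛*(-3)*(-2)) - 1*(-10)*185 = (1 - ¾) + 10*185 = ¼ + 1850 = 7401/4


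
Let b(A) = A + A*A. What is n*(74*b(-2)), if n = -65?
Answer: -9620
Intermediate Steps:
b(A) = A + A²
n*(74*b(-2)) = -4810*(-2*(1 - 2)) = -4810*(-2*(-1)) = -4810*2 = -65*148 = -9620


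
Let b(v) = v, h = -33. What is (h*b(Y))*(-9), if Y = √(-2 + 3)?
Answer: 297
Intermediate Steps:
Y = 1 (Y = √1 = 1)
(h*b(Y))*(-9) = -33*1*(-9) = -33*(-9) = 297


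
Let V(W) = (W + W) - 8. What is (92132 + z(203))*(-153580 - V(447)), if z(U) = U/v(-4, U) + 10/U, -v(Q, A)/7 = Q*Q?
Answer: -23111126382097/1624 ≈ -1.4231e+10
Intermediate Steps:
v(Q, A) = -7*Q**2 (v(Q, A) = -7*Q*Q = -7*Q**2)
z(U) = 10/U - U/112 (z(U) = U/((-7*(-4)**2)) + 10/U = U/((-7*16)) + 10/U = U/(-112) + 10/U = U*(-1/112) + 10/U = -U/112 + 10/U = 10/U - U/112)
V(W) = -8 + 2*W (V(W) = 2*W - 8 = -8 + 2*W)
(92132 + z(203))*(-153580 - V(447)) = (92132 + (10/203 - 1/112*203))*(-153580 - (-8 + 2*447)) = (92132 + (10*(1/203) - 29/16))*(-153580 - (-8 + 894)) = (92132 + (10/203 - 29/16))*(-153580 - 1*886) = (92132 - 5727/3248)*(-153580 - 886) = (299239009/3248)*(-154466) = -23111126382097/1624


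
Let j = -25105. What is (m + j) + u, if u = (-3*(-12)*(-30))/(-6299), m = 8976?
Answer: -101595491/6299 ≈ -16129.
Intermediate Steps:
u = 1080/6299 (u = (36*(-30))*(-1/6299) = -1080*(-1/6299) = 1080/6299 ≈ 0.17146)
(m + j) + u = (8976 - 25105) + 1080/6299 = -16129 + 1080/6299 = -101595491/6299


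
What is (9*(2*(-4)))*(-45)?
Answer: 3240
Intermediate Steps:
(9*(2*(-4)))*(-45) = (9*(-8))*(-45) = -72*(-45) = 3240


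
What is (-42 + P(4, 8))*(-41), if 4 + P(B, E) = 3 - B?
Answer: 1927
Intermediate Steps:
P(B, E) = -1 - B (P(B, E) = -4 + (3 - B) = -1 - B)
(-42 + P(4, 8))*(-41) = (-42 + (-1 - 1*4))*(-41) = (-42 + (-1 - 4))*(-41) = (-42 - 5)*(-41) = -47*(-41) = 1927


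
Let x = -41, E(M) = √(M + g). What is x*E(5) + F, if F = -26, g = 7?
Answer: -26 - 82*√3 ≈ -168.03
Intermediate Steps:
E(M) = √(7 + M) (E(M) = √(M + 7) = √(7 + M))
x*E(5) + F = -41*√(7 + 5) - 26 = -82*√3 - 26 = -26 - 82*√3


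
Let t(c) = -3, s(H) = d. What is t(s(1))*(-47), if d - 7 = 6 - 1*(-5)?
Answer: 141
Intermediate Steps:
d = 18 (d = 7 + (6 - 1*(-5)) = 7 + (6 + 5) = 7 + 11 = 18)
s(H) = 18
t(s(1))*(-47) = -3*(-47) = 141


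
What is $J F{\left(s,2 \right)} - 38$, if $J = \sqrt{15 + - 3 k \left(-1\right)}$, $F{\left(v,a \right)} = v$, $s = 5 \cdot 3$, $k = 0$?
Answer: $-38 + 15 \sqrt{15} \approx 20.095$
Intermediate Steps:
$s = 15$
$J = \sqrt{15}$ ($J = \sqrt{15 + \left(-3\right) 0 \left(-1\right)} = \sqrt{15 + 0 \left(-1\right)} = \sqrt{15 + 0} = \sqrt{15} \approx 3.873$)
$J F{\left(s,2 \right)} - 38 = \sqrt{15} \cdot 15 - 38 = 15 \sqrt{15} - 38 = -38 + 15 \sqrt{15}$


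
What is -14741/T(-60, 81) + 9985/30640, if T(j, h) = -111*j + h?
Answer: -76871071/41308848 ≈ -1.8609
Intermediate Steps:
T(j, h) = h - 111*j
-14741/T(-60, 81) + 9985/30640 = -14741/(81 - 111*(-60)) + 9985/30640 = -14741/(81 + 6660) + 9985*(1/30640) = -14741/6741 + 1997/6128 = -76871071/41308848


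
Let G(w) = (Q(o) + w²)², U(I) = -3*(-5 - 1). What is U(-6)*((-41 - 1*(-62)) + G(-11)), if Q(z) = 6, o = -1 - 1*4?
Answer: 290700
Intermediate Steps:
o = -5 (o = -1 - 4 = -5)
U(I) = 18 (U(I) = -3*(-6) = 18)
G(w) = (6 + w²)²
U(-6)*((-41 - 1*(-62)) + G(-11)) = 18*((-41 - 1*(-62)) + (6 + (-11)²)²) = 18*((-41 + 62) + (6 + 121)²) = 18*(21 + 127²) = 18*(21 + 16129) = 18*16150 = 290700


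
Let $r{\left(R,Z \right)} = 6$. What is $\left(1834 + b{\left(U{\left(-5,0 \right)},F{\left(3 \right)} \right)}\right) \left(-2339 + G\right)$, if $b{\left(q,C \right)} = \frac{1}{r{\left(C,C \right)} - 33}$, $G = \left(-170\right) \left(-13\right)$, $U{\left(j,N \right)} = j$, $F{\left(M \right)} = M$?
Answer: $- \frac{2129231}{9} \approx -2.3658 \cdot 10^{5}$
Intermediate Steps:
$G = 2210$
$b{\left(q,C \right)} = - \frac{1}{27}$ ($b{\left(q,C \right)} = \frac{1}{6 - 33} = \frac{1}{-27} = - \frac{1}{27}$)
$\left(1834 + b{\left(U{\left(-5,0 \right)},F{\left(3 \right)} \right)}\right) \left(-2339 + G\right) = \left(1834 - \frac{1}{27}\right) \left(-2339 + 2210\right) = \frac{49517}{27} \left(-129\right) = - \frac{2129231}{9}$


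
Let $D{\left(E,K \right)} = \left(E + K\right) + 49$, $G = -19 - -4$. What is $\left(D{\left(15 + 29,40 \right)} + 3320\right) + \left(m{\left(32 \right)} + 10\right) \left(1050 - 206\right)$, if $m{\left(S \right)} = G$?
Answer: $-767$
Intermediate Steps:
$G = -15$ ($G = -19 + 4 = -15$)
$m{\left(S \right)} = -15$
$D{\left(E,K \right)} = 49 + E + K$
$\left(D{\left(15 + 29,40 \right)} + 3320\right) + \left(m{\left(32 \right)} + 10\right) \left(1050 - 206\right) = \left(\left(49 + \left(15 + 29\right) + 40\right) + 3320\right) + \left(-15 + 10\right) \left(1050 - 206\right) = \left(\left(49 + 44 + 40\right) + 3320\right) - 4220 = \left(133 + 3320\right) - 4220 = 3453 - 4220 = -767$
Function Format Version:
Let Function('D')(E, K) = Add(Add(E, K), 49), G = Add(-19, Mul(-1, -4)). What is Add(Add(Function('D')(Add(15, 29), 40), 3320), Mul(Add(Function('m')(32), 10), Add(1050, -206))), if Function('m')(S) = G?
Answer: -767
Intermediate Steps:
G = -15 (G = Add(-19, 4) = -15)
Function('m')(S) = -15
Function('D')(E, K) = Add(49, E, K)
Add(Add(Function('D')(Add(15, 29), 40), 3320), Mul(Add(Function('m')(32), 10), Add(1050, -206))) = Add(Add(Add(49, Add(15, 29), 40), 3320), Mul(Add(-15, 10), Add(1050, -206))) = Add(Add(Add(49, 44, 40), 3320), Mul(-5, 844)) = Add(Add(133, 3320), -4220) = Add(3453, -4220) = -767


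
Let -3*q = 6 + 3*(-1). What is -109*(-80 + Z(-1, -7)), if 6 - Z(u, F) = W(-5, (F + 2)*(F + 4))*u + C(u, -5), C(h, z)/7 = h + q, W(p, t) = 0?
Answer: 6540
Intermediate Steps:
q = -1 (q = -(6 + 3*(-1))/3 = -(6 - 3)/3 = -⅓*3 = -1)
C(h, z) = -7 + 7*h (C(h, z) = 7*(h - 1) = 7*(-1 + h) = -7 + 7*h)
Z(u, F) = 13 - 7*u (Z(u, F) = 6 - (0*u + (-7 + 7*u)) = 6 - (0 + (-7 + 7*u)) = 6 - (-7 + 7*u) = 6 + (7 - 7*u) = 13 - 7*u)
-109*(-80 + Z(-1, -7)) = -109*(-80 + (13 - 7*(-1))) = -109*(-80 + (13 + 7)) = -109*(-80 + 20) = -109*(-60) = 6540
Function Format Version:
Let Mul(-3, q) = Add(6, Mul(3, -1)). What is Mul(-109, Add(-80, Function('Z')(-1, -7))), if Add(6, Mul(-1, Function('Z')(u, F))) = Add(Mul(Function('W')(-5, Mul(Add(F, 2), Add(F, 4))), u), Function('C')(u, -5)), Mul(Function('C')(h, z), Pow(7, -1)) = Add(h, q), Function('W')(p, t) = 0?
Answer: 6540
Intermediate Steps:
q = -1 (q = Mul(Rational(-1, 3), Add(6, Mul(3, -1))) = Mul(Rational(-1, 3), Add(6, -3)) = Mul(Rational(-1, 3), 3) = -1)
Function('C')(h, z) = Add(-7, Mul(7, h)) (Function('C')(h, z) = Mul(7, Add(h, -1)) = Mul(7, Add(-1, h)) = Add(-7, Mul(7, h)))
Function('Z')(u, F) = Add(13, Mul(-7, u)) (Function('Z')(u, F) = Add(6, Mul(-1, Add(Mul(0, u), Add(-7, Mul(7, u))))) = Add(6, Mul(-1, Add(0, Add(-7, Mul(7, u))))) = Add(6, Mul(-1, Add(-7, Mul(7, u)))) = Add(6, Add(7, Mul(-7, u))) = Add(13, Mul(-7, u)))
Mul(-109, Add(-80, Function('Z')(-1, -7))) = Mul(-109, Add(-80, Add(13, Mul(-7, -1)))) = Mul(-109, Add(-80, Add(13, 7))) = Mul(-109, Add(-80, 20)) = Mul(-109, -60) = 6540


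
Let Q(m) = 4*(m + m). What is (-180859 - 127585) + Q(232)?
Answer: -306588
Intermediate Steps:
Q(m) = 8*m (Q(m) = 4*(2*m) = 8*m)
(-180859 - 127585) + Q(232) = (-180859 - 127585) + 8*232 = -308444 + 1856 = -306588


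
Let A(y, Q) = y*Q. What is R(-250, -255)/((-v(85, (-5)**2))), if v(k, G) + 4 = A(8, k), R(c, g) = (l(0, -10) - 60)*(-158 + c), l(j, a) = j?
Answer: -6120/169 ≈ -36.213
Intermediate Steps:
A(y, Q) = Q*y
R(c, g) = 9480 - 60*c (R(c, g) = (0 - 60)*(-158 + c) = -60*(-158 + c) = 9480 - 60*c)
v(k, G) = -4 + 8*k (v(k, G) = -4 + k*8 = -4 + 8*k)
R(-250, -255)/((-v(85, (-5)**2))) = (9480 - 60*(-250))/((-(-4 + 8*85))) = (9480 + 15000)/((-(-4 + 680))) = 24480/((-1*676)) = 24480/(-676) = 24480*(-1/676) = -6120/169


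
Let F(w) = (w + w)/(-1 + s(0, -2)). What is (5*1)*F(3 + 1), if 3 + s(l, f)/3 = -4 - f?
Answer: -5/2 ≈ -2.5000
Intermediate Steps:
s(l, f) = -21 - 3*f (s(l, f) = -9 + 3*(-4 - f) = -9 + (-12 - 3*f) = -21 - 3*f)
F(w) = -w/8 (F(w) = (w + w)/(-1 + (-21 - 3*(-2))) = (2*w)/(-1 + (-21 + 6)) = (2*w)/(-1 - 15) = (2*w)/(-16) = (2*w)*(-1/16) = -w/8)
(5*1)*F(3 + 1) = (5*1)*(-(3 + 1)/8) = 5*(-⅛*4) = 5*(-½) = -5/2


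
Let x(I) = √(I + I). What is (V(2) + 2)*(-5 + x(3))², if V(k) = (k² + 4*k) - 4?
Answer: 310 - 100*√6 ≈ 65.051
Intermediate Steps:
x(I) = √2*√I (x(I) = √(2*I) = √2*√I)
V(k) = -4 + k² + 4*k
(V(2) + 2)*(-5 + x(3))² = ((-4 + 2² + 4*2) + 2)*(-5 + √2*√3)² = ((-4 + 4 + 8) + 2)*(-5 + √6)² = (8 + 2)*(-5 + √6)² = 10*(-5 + √6)²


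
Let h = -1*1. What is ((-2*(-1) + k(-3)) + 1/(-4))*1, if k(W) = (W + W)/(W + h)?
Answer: 13/4 ≈ 3.2500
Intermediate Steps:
h = -1
k(W) = 2*W/(-1 + W) (k(W) = (W + W)/(W - 1) = (2*W)/(-1 + W) = 2*W/(-1 + W))
((-2*(-1) + k(-3)) + 1/(-4))*1 = ((-2*(-1) + 2*(-3)/(-1 - 3)) + 1/(-4))*1 = ((2 + 2*(-3)/(-4)) - ¼)*1 = ((2 + 2*(-3)*(-¼)) - ¼)*1 = ((2 + 3/2) - ¼)*1 = (7/2 - ¼)*1 = (13/4)*1 = 13/4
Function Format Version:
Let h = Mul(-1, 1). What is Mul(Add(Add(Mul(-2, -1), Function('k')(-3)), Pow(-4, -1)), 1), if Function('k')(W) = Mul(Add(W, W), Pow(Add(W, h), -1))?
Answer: Rational(13, 4) ≈ 3.2500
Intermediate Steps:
h = -1
Function('k')(W) = Mul(2, W, Pow(Add(-1, W), -1)) (Function('k')(W) = Mul(Add(W, W), Pow(Add(W, -1), -1)) = Mul(Mul(2, W), Pow(Add(-1, W), -1)) = Mul(2, W, Pow(Add(-1, W), -1)))
Mul(Add(Add(Mul(-2, -1), Function('k')(-3)), Pow(-4, -1)), 1) = Mul(Add(Add(Mul(-2, -1), Mul(2, -3, Pow(Add(-1, -3), -1))), Pow(-4, -1)), 1) = Mul(Add(Add(2, Mul(2, -3, Pow(-4, -1))), Rational(-1, 4)), 1) = Mul(Add(Add(2, Mul(2, -3, Rational(-1, 4))), Rational(-1, 4)), 1) = Mul(Add(Add(2, Rational(3, 2)), Rational(-1, 4)), 1) = Mul(Add(Rational(7, 2), Rational(-1, 4)), 1) = Mul(Rational(13, 4), 1) = Rational(13, 4)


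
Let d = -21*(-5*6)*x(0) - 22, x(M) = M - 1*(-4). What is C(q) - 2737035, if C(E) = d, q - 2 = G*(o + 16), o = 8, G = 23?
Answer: -2734537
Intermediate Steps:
x(M) = 4 + M (x(M) = M + 4 = 4 + M)
q = 554 (q = 2 + 23*(8 + 16) = 2 + 23*24 = 2 + 552 = 554)
d = 2498 (d = -21*(-5*6)*(4 + 0) - 22 = -(-630)*4 - 22 = -21*(-120) - 22 = 2520 - 22 = 2498)
C(E) = 2498
C(q) - 2737035 = 2498 - 2737035 = -2734537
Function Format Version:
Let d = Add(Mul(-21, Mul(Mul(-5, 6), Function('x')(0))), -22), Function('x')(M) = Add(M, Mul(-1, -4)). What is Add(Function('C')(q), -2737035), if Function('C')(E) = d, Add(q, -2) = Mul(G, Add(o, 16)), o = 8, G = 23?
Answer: -2734537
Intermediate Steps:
Function('x')(M) = Add(4, M) (Function('x')(M) = Add(M, 4) = Add(4, M))
q = 554 (q = Add(2, Mul(23, Add(8, 16))) = Add(2, Mul(23, 24)) = Add(2, 552) = 554)
d = 2498 (d = Add(Mul(-21, Mul(Mul(-5, 6), Add(4, 0))), -22) = Add(Mul(-21, Mul(-30, 4)), -22) = Add(Mul(-21, -120), -22) = Add(2520, -22) = 2498)
Function('C')(E) = 2498
Add(Function('C')(q), -2737035) = Add(2498, -2737035) = -2734537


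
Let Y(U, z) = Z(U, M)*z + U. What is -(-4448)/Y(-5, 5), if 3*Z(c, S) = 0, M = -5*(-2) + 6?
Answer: -4448/5 ≈ -889.60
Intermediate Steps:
M = 16 (M = 10 + 6 = 16)
Z(c, S) = 0 (Z(c, S) = (⅓)*0 = 0)
Y(U, z) = U (Y(U, z) = 0*z + U = 0 + U = U)
-(-4448)/Y(-5, 5) = -(-4448)/(-5) = -(-4448)*(-1)/5 = -278*16/5 = -4448/5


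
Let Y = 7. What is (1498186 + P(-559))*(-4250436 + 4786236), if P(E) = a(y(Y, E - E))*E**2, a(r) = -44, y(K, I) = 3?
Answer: -6564074012400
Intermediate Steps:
P(E) = -44*E**2
(1498186 + P(-559))*(-4250436 + 4786236) = (1498186 - 44*(-559)**2)*(-4250436 + 4786236) = (1498186 - 44*312481)*535800 = (1498186 - 13749164)*535800 = -12250978*535800 = -6564074012400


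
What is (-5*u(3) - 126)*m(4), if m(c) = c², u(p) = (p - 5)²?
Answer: -2336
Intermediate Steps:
u(p) = (-5 + p)²
(-5*u(3) - 126)*m(4) = (-5*(-5 + 3)² - 126)*4² = (-5*(-2)² - 126)*16 = (-5*4 - 126)*16 = (-20 - 126)*16 = -146*16 = -2336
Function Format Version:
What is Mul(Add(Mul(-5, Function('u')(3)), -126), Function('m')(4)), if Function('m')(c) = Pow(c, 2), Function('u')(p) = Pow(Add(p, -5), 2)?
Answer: -2336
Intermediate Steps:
Function('u')(p) = Pow(Add(-5, p), 2)
Mul(Add(Mul(-5, Function('u')(3)), -126), Function('m')(4)) = Mul(Add(Mul(-5, Pow(Add(-5, 3), 2)), -126), Pow(4, 2)) = Mul(Add(Mul(-5, Pow(-2, 2)), -126), 16) = Mul(Add(Mul(-5, 4), -126), 16) = Mul(Add(-20, -126), 16) = Mul(-146, 16) = -2336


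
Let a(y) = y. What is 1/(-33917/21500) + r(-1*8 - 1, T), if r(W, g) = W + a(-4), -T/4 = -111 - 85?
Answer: -462421/33917 ≈ -13.634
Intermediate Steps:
T = 784 (T = -4*(-111 - 85) = -4*(-196) = 784)
r(W, g) = -4 + W (r(W, g) = W - 4 = -4 + W)
1/(-33917/21500) + r(-1*8 - 1, T) = 1/(-33917/21500) + (-4 + (-1*8 - 1)) = 1/(-33917*1/21500) + (-4 + (-8 - 1)) = 1/(-33917/21500) + (-4 - 9) = -21500/33917 - 13 = -462421/33917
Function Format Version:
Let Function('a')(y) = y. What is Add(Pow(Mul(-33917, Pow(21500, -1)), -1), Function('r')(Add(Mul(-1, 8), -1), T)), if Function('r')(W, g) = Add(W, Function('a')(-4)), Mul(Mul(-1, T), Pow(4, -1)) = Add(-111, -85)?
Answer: Rational(-462421, 33917) ≈ -13.634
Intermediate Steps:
T = 784 (T = Mul(-4, Add(-111, -85)) = Mul(-4, -196) = 784)
Function('r')(W, g) = Add(-4, W) (Function('r')(W, g) = Add(W, -4) = Add(-4, W))
Add(Pow(Mul(-33917, Pow(21500, -1)), -1), Function('r')(Add(Mul(-1, 8), -1), T)) = Add(Pow(Mul(-33917, Pow(21500, -1)), -1), Add(-4, Add(Mul(-1, 8), -1))) = Add(Pow(Mul(-33917, Rational(1, 21500)), -1), Add(-4, Add(-8, -1))) = Add(Pow(Rational(-33917, 21500), -1), Add(-4, -9)) = Add(Rational(-21500, 33917), -13) = Rational(-462421, 33917)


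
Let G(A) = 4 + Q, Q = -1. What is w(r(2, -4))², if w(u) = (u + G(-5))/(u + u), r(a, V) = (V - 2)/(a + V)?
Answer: 1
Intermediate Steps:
r(a, V) = (-2 + V)/(V + a)
G(A) = 3 (G(A) = 4 - 1 = 3)
w(u) = (3 + u)/(2*u) (w(u) = (u + 3)/(u + u) = (3 + u)/((2*u)) = (3 + u)*(1/(2*u)) = (3 + u)/(2*u))
w(r(2, -4))² = ((3 + (-2 - 4)/(-4 + 2))/(2*(((-2 - 4)/(-4 + 2)))))² = ((3 - 6/(-2))/(2*((-6/(-2)))))² = ((3 - ½*(-6))/(2*((-½*(-6)))))² = ((½)*(3 + 3)/3)² = ((½)*(⅓)*6)² = 1² = 1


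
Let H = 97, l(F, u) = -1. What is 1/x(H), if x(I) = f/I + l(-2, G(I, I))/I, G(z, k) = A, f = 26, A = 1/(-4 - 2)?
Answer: 97/25 ≈ 3.8800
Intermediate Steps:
A = -⅙ (A = 1/(-6) = -⅙ ≈ -0.16667)
G(z, k) = -⅙
x(I) = 25/I (x(I) = 26/I - 1/I = 25/I)
1/x(H) = 1/(25/97) = 97/25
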